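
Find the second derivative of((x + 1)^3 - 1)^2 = 30*x^4 + 120*x^3 + 180*x^2 + 108*x + 18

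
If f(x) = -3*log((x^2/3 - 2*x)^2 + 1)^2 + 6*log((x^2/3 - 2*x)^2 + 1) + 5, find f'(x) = (-24*x^3*log(x^4/9 - 4*x^3/3 + 4*x^2 + 1) + 24*x^3 + 216*x^2*log(x^4/9 - 4*x^3/3 + 4*x^2 + 1) - 216*x^2 - 432*x*log(x^4/9 - 4*x^3/3 + 4*x^2 + 1) + 432*x)/(x^4 - 12*x^3 + 36*x^2 + 9)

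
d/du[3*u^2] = 6*u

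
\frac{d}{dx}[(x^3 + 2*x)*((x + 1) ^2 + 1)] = 5*x^4 + 8*x^3 + 12*x^2 + 8*x + 4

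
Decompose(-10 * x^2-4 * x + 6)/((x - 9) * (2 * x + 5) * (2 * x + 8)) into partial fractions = 31/(23*(2*x + 5)) - 23/(13*(x + 4)) - 420/(299*(x - 9))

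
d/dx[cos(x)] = -sin(x)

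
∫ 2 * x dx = x^2 + C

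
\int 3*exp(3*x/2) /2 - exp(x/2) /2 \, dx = (exp(x) - 1)*exp(x/2) + C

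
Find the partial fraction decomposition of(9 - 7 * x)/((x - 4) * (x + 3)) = -30/(7*(x + 3)) - 19/(7*(x - 4))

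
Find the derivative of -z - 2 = -1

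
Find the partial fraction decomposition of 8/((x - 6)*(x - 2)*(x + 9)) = 8/(165*(x + 9)) - 2/(11*(x - 2)) + 2/(15*(x - 6))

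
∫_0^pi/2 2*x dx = pi^2/4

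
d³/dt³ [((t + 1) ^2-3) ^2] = 24*t + 24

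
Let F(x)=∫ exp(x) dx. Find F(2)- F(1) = -E + exp(2)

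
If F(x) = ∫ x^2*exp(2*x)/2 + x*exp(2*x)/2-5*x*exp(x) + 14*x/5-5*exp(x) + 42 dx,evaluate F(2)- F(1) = -41*exp(2)/4 + 5*E + 231/5 + exp(4)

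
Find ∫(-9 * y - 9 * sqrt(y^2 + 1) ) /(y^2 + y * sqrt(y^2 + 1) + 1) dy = -9*log(y + sqrt(y^2 + 1)) + C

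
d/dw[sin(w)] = cos(w)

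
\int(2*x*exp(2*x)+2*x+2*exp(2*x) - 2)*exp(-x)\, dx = 4*x*sinh(x) + C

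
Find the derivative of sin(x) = cos(x)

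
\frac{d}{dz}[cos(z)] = -sin(z)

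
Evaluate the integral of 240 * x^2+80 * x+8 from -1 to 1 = 176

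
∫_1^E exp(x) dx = -E + exp(E)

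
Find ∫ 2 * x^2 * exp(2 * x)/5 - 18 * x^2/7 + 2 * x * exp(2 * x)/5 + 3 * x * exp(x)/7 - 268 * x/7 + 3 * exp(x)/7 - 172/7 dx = x*(-30*x^2 + 7*x*exp(2*x) - 670*x + 15*exp(x) - 860)/35 + C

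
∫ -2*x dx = -x^2 + C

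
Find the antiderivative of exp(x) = exp(x) + C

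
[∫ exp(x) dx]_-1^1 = E - exp(-1)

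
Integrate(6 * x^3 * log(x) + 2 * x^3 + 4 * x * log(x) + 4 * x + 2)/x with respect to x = 2*(x^3 + 2*x + 1)*log(x) + C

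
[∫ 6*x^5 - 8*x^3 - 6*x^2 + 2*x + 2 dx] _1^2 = 24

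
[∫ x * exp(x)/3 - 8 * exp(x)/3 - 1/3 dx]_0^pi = (-3 + pi/3)*(-1 + exp(pi))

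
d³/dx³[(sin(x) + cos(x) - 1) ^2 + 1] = -8*cos(2*x) + 2*sqrt(2)*cos(x + pi/4)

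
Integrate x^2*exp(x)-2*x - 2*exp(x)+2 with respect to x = ((x - 1)^2 - 1)*(exp(x) - 1) + C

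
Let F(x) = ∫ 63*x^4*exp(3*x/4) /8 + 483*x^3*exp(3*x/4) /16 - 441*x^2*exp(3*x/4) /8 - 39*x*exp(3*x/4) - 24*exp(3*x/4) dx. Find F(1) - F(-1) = -159*exp(3/4)/4 - 159*exp(-3/4)/4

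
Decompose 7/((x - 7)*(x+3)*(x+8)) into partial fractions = 7/(75*(x + 8)) - 7/(50*(x + 3)) + 7/(150*(x - 7))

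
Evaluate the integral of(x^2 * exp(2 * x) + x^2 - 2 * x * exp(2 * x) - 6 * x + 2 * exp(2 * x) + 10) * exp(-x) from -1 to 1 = -14*exp(-1) + 14*E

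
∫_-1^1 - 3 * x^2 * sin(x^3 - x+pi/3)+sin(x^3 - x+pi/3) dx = 0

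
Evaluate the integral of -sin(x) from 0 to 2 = -1 + cos(2)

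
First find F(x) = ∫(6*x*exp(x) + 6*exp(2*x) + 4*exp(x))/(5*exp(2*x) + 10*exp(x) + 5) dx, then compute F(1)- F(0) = 1/5 + 4*E/(5*(1 + E))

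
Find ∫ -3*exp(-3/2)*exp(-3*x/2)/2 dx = exp(-3*x/2 - 3/2) + C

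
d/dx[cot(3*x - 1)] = -3/sin(3*x - 1)^2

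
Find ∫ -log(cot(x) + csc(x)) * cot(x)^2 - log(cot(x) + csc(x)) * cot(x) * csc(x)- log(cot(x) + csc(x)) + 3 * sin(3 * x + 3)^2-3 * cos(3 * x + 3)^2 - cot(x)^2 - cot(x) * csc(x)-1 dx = (cot(x) + csc(x))*log(cot(x) + csc(x)) - sin(6*x + 6)/2 + C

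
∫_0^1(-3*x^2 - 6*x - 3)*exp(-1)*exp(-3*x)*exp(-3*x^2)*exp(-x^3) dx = -exp(-1) + exp(-8)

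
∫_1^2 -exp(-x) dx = -exp(-1) + exp(-2)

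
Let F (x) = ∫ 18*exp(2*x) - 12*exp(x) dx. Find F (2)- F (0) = -1 + (-2 + 3*exp(2))^2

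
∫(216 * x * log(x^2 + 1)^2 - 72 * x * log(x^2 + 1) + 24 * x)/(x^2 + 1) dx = 6*(6*log(x^2 + 1)^2 - 3*log(x^2 + 1) + 2)*log(x^2 + 1) + C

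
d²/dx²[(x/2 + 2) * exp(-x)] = (x + 2)*exp(-x)/2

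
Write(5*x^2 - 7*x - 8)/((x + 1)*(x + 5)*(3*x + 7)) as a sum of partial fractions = -10/(3*x + 7) + 19/(4*(x + 5)) + 1/(4*(x + 1))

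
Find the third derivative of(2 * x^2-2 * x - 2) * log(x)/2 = (2*x^2 + x - 2)/x^3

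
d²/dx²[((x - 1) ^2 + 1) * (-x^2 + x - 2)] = -12*x^2 + 18*x - 12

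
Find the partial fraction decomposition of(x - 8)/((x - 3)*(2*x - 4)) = 3/(x - 2) - 5/(2*(x - 3))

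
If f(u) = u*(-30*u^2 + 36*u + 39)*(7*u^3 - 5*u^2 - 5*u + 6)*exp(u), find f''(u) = -210*u^6*exp(u) - 2118*u^5*exp(u) - 2037*u^4*exp(u) + 9429*u^3*exp(u) - 393*u^2*exp(u) - 3012*u*exp(u) + 510*exp(u)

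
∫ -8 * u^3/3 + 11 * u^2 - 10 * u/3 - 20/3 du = -2*u^4/3 + 11*u^3/3 - 5*u^2/3 - 20*u/3 + C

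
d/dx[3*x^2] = 6*x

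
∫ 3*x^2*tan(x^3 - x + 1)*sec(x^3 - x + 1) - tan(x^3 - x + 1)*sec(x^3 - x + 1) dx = sec(x^3 - x + 1) + C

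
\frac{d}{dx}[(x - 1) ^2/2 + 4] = x - 1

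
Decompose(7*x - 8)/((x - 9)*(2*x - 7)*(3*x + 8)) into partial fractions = -48/(259*(3*x + 8)) - 6/(37*(2*x - 7)) + 1/(7*(x - 9))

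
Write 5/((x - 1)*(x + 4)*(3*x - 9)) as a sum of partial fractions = 1/(21*(x + 4)) - 1/(6*(x - 1)) + 5/(42*(x - 3))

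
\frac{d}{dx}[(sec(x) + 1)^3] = 3*(cos(x) + 1)^2*sin(x)/cos(x)^4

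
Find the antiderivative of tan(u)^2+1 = tan(u) + C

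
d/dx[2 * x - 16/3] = 2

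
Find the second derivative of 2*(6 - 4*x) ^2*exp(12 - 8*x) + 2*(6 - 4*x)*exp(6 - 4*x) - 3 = (2048*x^2 - 128*x*exp(4*x - 6) - 7168*x + 256*exp(4*x - 6) + 6208)*exp(12 - 8*x)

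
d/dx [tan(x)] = cos(x)^(-2)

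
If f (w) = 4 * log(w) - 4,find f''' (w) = 8/w^3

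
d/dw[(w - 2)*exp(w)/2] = w*exp(w)/2 - exp(w)/2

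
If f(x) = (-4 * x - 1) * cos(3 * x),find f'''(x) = -108*x*sin(3*x) - 27*sin(3*x) + 108*cos(3*x)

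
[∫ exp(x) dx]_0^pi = -1 + exp(pi)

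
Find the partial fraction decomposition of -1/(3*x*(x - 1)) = -1/(3*(x - 1)) + 1/(3*x)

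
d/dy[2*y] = 2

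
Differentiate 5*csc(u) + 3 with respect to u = -5*cot(u)*csc(u)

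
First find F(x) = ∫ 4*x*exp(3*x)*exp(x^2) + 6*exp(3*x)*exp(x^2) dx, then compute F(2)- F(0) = -2 + 2*exp(10)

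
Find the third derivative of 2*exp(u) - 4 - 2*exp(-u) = (2*exp(2*u) + 2)*exp(-u)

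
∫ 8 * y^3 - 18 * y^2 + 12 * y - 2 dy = 2*y^4 - 6*y^3 + 6*y^2 - 2*y + C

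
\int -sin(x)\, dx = cos(x) + C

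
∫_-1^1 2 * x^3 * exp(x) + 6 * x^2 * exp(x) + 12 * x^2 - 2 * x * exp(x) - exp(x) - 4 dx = E - exp(-1)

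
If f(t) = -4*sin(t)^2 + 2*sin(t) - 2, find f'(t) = -4*sin(2*t) + 2*cos(t)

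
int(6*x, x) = 3*x^2 + C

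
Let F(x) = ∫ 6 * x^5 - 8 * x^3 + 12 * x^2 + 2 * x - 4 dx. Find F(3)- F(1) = 672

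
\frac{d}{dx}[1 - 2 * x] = -2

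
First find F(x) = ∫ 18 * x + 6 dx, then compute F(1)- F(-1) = 12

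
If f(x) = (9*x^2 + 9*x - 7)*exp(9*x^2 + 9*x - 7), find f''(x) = 2916*x^4*exp(9*x^2 + 9*x - 7) + 5832*x^3*exp(9*x^2 + 9*x - 7) + 2187*x^2*exp(9*x^2 + 9*x - 7) - 729*x*exp(9*x^2 + 9*x - 7) - 513*exp(9*x^2 + 9*x - 7)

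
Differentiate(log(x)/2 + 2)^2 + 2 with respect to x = (log(x) + 4)/(2*x)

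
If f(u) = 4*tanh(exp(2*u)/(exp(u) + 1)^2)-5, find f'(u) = 8*exp(2*u)/((exp(3*u) + 3*exp(2*u) + 3*exp(u) + 1)*cosh(exp(2*u)/(exp(2*u) + 2*exp(u) + 1))^2)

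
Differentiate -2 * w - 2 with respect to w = -2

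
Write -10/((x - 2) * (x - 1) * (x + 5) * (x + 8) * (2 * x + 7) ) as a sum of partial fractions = -160/(2673*(2*x + 7)) - 1/(243*(x + 8)) + 5/(189*(x + 5)) + 5/(243*(x - 1)) - 1/(77*(x - 2))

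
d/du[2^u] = 2^u*log(2)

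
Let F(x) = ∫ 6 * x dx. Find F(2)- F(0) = 12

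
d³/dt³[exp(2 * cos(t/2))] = (-2*sin(t/2) + 3*sin(t) + sin(3*t/2))*exp(2*cos(t/2))/4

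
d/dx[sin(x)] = cos(x)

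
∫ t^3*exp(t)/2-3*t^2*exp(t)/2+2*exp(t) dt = (t - 2)^3*exp(t)/2 + C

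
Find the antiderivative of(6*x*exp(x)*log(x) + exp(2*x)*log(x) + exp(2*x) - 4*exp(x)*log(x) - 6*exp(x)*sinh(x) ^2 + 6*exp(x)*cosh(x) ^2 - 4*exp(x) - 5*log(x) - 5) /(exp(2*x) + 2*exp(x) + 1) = (x*log(x) + 1)*(exp(x) - 5)/(exp(x) + 1) + C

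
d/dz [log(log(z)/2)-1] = 1/(z*log(z))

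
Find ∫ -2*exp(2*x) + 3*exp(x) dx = -(exp(x) - 1)^2 + exp(x) + C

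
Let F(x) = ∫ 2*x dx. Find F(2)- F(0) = 4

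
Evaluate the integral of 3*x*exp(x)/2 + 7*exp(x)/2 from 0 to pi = -2 + (4 + 3*pi)*exp(pi)/2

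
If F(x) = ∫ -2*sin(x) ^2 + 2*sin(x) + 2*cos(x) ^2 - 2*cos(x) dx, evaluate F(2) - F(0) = (-1 + cos(2) + sin(2))^2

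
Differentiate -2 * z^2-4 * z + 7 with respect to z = -4*z - 4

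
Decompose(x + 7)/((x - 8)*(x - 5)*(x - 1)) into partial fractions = 2/(7*(x - 1)) - 1/(x - 5) + 5/(7*(x - 8))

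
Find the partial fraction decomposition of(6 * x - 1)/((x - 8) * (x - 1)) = -5/(7*(x - 1)) + 47/(7*(x - 8))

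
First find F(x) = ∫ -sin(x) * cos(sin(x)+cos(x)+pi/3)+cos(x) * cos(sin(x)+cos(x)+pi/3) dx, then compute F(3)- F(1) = -sin(cos(1) + sin(1) + pi/3) + sin(cos(3) + sin(3) + pi/3)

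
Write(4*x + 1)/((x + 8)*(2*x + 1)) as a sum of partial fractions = -2/(15*(2*x + 1)) + 31/(15*(x + 8))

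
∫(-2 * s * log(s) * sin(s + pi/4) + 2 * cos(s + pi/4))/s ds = 2*log(s)*cos(s + pi/4) + C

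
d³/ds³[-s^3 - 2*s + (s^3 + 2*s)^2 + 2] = 120*s^3 + 96*s - 6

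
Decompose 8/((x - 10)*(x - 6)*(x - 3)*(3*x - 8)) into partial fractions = -54/(55*(3*x - 8)) + 8/(21*(x - 3)) - 1/(15*(x - 6)) + 1/(77*(x - 10))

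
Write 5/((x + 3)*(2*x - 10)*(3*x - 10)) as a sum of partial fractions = -9/(38*(3*x - 10)) + 5/(304*(x + 3)) + 1/(16*(x - 5))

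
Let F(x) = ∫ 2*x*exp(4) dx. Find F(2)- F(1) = 3*exp(4)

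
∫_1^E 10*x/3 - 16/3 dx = (-1 + E/3)*(-1 + 5*E) + 8/3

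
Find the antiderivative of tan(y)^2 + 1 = tan(y) + C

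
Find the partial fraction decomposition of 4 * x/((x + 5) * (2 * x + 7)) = -28/(3*(2*x + 7)) + 20/(3*(x + 5))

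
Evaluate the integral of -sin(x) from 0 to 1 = -1 + cos(1)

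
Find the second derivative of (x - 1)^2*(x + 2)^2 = 12*x^2 + 12*x - 6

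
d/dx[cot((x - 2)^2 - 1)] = 2*(2 - x)/sin(x^2 - 4*x + 3)^2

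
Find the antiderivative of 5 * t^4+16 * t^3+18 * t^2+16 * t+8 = t^5 + 4*t^4 + 6*t^3 + 8*t^2 + 8*t + C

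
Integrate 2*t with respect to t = t^2 + C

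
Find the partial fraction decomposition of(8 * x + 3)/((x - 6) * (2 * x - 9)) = -26/(2*x - 9) + 17/(x - 6)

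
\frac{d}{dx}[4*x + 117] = 4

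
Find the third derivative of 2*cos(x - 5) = 2*sin(x - 5)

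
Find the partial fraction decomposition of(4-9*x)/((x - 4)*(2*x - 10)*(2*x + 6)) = 31/(224*(x + 3)) + 8/(7*(x - 4)) - 41/(32*(x - 5))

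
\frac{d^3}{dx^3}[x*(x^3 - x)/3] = 8*x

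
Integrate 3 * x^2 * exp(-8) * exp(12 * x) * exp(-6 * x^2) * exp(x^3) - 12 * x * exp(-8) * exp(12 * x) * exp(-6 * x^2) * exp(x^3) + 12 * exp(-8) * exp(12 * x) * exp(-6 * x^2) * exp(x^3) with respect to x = exp((x - 2)^3) + C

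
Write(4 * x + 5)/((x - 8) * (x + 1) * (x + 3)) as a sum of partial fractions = -7/(22*(x + 3)) - 1/(18*(x + 1)) + 37/(99*(x - 8))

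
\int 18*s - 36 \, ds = 9*s^2 - 36*s + C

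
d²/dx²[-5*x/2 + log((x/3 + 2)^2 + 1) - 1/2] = (-2*x^2 - 24*x - 54)/(x^4 + 24*x^3 + 234*x^2 + 1080*x + 2025)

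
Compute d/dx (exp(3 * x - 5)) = 3*exp(3*x - 5)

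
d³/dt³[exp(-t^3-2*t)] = (-27*t^6 - 54*t^4 + 54*t^3 - 36*t^2 + 36*t - 14)*exp(-t^3 - 2*t)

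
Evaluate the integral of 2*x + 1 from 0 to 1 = 2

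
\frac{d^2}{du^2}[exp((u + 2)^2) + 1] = 4*u^2*exp(u^2 + 4*u + 4) + 16*u*exp(u^2 + 4*u + 4) + 18*exp(u^2 + 4*u + 4)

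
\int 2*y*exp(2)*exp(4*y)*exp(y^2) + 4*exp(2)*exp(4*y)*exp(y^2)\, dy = exp((y + 2)^2 - 2) + C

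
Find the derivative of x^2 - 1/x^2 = (2*x^4 + 2)/x^3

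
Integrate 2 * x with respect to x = x^2 + C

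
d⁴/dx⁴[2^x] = 2^x*log(2)^4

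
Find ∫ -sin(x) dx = cos(x) + C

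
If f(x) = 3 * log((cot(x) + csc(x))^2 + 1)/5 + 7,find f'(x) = -3/(5*tan(x)) - 3/(5*sin(x))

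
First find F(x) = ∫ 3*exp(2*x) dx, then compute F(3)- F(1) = -3*exp(2)/2 + 3*exp(6)/2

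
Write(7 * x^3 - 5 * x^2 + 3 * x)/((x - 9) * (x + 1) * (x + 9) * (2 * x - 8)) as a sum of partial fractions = 615/(416*(x + 9)) - 3/(160*(x + 1)) - 38/(65*(x - 4)) + 21/(8*(x - 9))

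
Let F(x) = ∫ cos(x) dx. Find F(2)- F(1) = -sin(1) + sin(2)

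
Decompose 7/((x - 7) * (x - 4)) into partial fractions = -7/(3*(x - 4)) + 7/(3*(x - 7))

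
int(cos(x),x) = sin(x) + C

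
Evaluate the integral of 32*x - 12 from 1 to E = -12*E - 4 + 16*exp(2)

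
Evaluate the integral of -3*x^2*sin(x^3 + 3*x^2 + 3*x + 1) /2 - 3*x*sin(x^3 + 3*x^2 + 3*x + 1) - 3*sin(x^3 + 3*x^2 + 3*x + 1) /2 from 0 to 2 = -cos(1)/2 + cos(27)/2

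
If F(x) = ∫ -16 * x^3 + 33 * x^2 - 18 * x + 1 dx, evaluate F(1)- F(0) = -1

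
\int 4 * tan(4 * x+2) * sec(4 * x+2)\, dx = sec(4*x + 2) + C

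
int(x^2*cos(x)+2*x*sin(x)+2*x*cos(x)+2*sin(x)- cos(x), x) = (x^2 + 2*x - 1)*sin(x) + C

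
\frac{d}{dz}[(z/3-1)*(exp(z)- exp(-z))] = (z*exp(2*z) + z - 2*exp(2*z) - 4)*exp(-z)/3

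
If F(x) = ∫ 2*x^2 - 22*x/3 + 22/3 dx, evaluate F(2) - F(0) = 16/3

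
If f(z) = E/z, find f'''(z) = -6*E/z^4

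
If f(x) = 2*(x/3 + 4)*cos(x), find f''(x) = -2*x*cos(x)/3 - 4*sin(x)/3 - 8*cos(x)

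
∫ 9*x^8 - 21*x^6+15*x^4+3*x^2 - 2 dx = x^9 - 3*x^7 + 3*x^5 + x^3 - 2*x + C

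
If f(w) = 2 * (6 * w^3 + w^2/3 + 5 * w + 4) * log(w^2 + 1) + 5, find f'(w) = (108*w^4*log(w^2 + 1) + 72*w^4 + 4*w^3*log(w^2 + 1) + 4*w^3 + 138*w^2*log(w^2 + 1) + 60*w^2 + 4*w*log(w^2 + 1) + 48*w + 30*log(w^2 + 1))/(3*w^2 + 3)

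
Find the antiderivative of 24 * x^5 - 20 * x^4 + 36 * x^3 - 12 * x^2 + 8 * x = 4*x^6 - 4*x^5 + 9*x^4 - 4*x^3 + 4*x^2 + C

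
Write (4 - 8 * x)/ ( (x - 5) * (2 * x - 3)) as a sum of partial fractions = 16/(7*(2*x - 3)) - 36/(7*(x - 5))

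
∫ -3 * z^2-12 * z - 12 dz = -z^3 - 6*z^2 - 12*z + C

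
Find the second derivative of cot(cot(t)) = 2*((-1 + sin(t)^(-2))^2*cos(1/tan(t))/sin(1/tan(t)) - cos(1/tan(t))/sin(1/tan(t)) + 2*cos(1/tan(t))/(sin(t)^2*sin(1/tan(t))) - cos(t)/sin(t)^3)/sin(1/tan(t))^2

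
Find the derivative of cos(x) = -sin(x)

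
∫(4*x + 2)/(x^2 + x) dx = 2*log(-x*(x + 1)) + C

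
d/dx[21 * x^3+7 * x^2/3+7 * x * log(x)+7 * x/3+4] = 63*x^2 + 14*x/3 + 7*log(x) + 28/3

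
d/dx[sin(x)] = cos(x)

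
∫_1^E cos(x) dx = -sin(1) + sin(E)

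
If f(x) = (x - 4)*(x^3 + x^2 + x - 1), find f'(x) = 4*x^3 - 9*x^2 - 6*x - 5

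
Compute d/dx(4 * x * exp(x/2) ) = 2*x*exp(x/2) + 4*exp(x/2)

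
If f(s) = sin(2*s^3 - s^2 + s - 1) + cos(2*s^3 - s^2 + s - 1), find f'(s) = -6*s^2*sin(2*s^3 - s^2 + s - 1) + 6*s^2*cos(2*s^3 - s^2 + s - 1) + 2*s*sin(2*s^3 - s^2 + s - 1) - 2*s*cos(2*s^3 - s^2 + s - 1) - sin(2*s^3 - s^2 + s - 1) + cos(2*s^3 - s^2 + s - 1)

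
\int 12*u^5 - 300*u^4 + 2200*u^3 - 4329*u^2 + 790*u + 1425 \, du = 2*u^6 - 60*u^5 + 550*u^4 - 1443*u^3 + 395*u^2 + 1425*u + C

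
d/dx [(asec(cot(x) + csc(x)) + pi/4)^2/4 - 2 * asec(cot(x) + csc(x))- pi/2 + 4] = (-4*asec(1/tan(x) + 1/sin(x)) - pi + 16)/(8*sqrt((2*sin(x + pi/4)*cos(x + pi/4) + sqrt(2)*sin(x + pi/4) + sqrt(2)*cos(x + pi/4) + 1)/(cos(x)^2 + 2*cos(x) + 1))*(cos(x) + 1))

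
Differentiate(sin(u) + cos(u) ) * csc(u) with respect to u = -1/sin(u)^2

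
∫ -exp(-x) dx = exp(-x) + C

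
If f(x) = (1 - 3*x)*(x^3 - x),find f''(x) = -36*x^2 + 6*x + 6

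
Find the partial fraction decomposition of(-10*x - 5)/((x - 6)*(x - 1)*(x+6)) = 55/(84*(x + 6)) + 3/(7*(x - 1)) - 13/(12*(x - 6))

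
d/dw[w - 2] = 1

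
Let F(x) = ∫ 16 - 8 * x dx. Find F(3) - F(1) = 0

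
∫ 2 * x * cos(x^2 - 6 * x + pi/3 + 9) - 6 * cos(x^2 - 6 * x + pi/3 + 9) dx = sin((x - 3)^2 + pi/3) + C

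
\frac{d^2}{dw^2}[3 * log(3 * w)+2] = -3/w^2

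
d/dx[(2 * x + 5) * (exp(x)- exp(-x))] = (2*x*exp(2*x) + 2*x + 7*exp(2*x) + 3)*exp(-x)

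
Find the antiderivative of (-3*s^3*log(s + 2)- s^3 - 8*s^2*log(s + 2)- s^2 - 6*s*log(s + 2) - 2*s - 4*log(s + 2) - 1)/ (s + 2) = -(s^3 + s^2 + 2*s + 1)*log(s + 2) + C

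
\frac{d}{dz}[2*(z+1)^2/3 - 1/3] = 4*z/3 + 4/3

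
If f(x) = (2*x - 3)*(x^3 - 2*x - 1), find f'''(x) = 48*x - 18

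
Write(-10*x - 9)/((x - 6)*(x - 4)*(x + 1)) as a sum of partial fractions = 1/(35*(x + 1)) + 49/(10*(x - 4)) - 69/(14*(x - 6))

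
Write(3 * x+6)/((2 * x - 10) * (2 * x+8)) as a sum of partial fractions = 1/(6*(x + 4)) + 7/(12*(x - 5))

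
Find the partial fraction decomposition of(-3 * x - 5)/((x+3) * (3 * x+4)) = -3/(5*(3*x + 4)) - 4/(5*(x + 3))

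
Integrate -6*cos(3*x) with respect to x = -2*sin(3*x) + C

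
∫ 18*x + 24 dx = 9*x^2 + 24*x + C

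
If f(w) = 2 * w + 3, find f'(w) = 2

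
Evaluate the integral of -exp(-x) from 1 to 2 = -exp(-1) + exp(-2)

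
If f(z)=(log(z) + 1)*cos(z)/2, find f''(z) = -(z^2*log(z)*cos(z) + z^2*cos(z) + 2*z*sin(z) + cos(z))/(2*z^2)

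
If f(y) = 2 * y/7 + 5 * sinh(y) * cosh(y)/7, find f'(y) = 10*sinh(y)^2/7 + 1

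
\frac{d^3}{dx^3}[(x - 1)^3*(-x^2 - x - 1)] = -60*x^2 + 48*x - 6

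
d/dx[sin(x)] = cos(x)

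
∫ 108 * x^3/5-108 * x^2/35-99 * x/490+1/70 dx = 27*x^4/5 - 36*x^3/35 - 99*x^2/980 + x/70 + C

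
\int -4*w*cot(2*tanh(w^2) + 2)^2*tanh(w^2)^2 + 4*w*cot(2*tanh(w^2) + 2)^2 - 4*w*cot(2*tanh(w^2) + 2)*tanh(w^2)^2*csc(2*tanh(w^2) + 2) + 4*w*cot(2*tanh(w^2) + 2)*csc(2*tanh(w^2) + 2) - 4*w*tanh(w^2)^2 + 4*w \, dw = -cot(2*tanh(w^2) + 2) - csc(2*tanh(w^2) + 2) + C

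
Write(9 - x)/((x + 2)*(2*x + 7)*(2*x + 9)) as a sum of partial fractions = 27/(10*(2*x + 9)) - 25/(6*(2*x + 7)) + 11/(15*(x + 2))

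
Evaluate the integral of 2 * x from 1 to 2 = 3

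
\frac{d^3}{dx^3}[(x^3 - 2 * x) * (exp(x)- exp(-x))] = (x^3*exp(2*x) + x^3 + 9*x^2*exp(2*x) - 9*x^2 + 16*x*exp(2*x) + 16*x)*exp(-x)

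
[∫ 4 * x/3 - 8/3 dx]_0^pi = (-2 + pi/3)*(4 + 2*pi) + 8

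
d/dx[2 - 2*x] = -2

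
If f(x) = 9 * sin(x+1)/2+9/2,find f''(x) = -9*sin(x + 1)/2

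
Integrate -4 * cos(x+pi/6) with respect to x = -4*sin(x + pi/6) + C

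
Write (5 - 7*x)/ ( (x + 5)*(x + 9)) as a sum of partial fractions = -17/(x + 9) + 10/(x + 5)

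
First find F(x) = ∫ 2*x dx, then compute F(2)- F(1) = 3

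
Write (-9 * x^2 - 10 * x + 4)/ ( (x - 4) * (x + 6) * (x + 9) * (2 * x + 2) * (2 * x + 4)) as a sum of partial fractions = -635/(8736*(x + 9)) + 13/(120*(x + 6)) - 1/(56*(x + 2)) - 1/(160*(x + 1)) - 3/(260*(x - 4))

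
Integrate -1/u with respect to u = -log(3*u) + C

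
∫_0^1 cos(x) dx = sin(1)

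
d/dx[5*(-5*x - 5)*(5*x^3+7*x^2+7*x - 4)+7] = -500*x^3 - 900*x^2 - 700*x - 75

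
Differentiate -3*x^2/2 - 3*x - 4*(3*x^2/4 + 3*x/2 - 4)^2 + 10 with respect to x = -9*x^3 - 27*x^2 + 27*x + 45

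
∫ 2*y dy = y^2 + C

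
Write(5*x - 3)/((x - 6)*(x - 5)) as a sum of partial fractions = -22/(x - 5) + 27/(x - 6)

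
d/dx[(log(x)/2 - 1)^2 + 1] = (log(x) - 2)/(2*x)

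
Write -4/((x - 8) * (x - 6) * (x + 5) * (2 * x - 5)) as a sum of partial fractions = -32/(1155*(2*x - 5)) + 4/(2145*(x + 5)) + 2/(77*(x - 6)) - 2/(143*(x - 8))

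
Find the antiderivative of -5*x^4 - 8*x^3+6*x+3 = -x^5 - 2*x^4 + 3*x^2 + 3*x + C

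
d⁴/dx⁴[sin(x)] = sin(x)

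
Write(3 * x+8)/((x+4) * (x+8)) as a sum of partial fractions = 4/(x + 8) - 1/(x + 4)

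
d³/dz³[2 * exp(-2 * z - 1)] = -16*exp(-2*z - 1)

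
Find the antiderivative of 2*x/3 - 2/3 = x^2/3 - 2*x/3 + C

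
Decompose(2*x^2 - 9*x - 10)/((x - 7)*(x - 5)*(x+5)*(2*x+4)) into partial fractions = -17/(144*(x + 5)) + 8/(189*(x + 2)) + 1/(56*(x - 5)) + 25/(432*(x - 7))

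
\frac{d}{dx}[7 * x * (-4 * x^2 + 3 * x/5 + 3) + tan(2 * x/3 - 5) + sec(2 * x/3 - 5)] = -84*x^2 + 42*x/5 + 2*tan(2*x/3 - 5)^2/3 + 2*tan(2*x/3 - 5)*sec(2*x/3 - 5)/3 + 65/3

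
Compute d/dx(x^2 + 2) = 2*x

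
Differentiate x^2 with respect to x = 2*x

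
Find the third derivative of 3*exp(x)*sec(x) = 6*(sin(x)/cos(x) + 3*sin(x)/cos(x)^3 - 1 + 3/cos(x)^2)*exp(x)/cos(x)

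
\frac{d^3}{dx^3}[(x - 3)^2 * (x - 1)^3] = 60*x^2 - 216*x + 180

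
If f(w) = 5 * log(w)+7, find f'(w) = 5/w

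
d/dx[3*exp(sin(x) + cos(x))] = 3*sqrt(2)*exp(sin(x))*exp(cos(x))*cos(x + pi/4)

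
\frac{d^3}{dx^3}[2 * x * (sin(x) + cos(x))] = 2*x*sin(x) - 2*x*cos(x) - 6*sin(x) - 6*cos(x)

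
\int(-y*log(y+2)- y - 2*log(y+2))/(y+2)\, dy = -y*log(y + 2) + C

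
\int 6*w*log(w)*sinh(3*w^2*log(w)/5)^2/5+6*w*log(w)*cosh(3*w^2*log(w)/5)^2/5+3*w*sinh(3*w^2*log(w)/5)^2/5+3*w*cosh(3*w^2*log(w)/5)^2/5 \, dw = sinh(6*w^2*log(w)/5)/2 + C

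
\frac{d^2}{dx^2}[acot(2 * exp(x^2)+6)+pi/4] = (32*x^2*exp(3*x^2) - 296*x^2*exp(x^2) - 16*exp(3*x^2) - 96*exp(2*x^2) - 148*exp(x^2))/(16*exp(4*x^2) + 192*exp(3*x^2) + 872*exp(2*x^2) + 1776*exp(x^2) + 1369)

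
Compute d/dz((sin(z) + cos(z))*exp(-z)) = -2*exp(-z)*sin(z)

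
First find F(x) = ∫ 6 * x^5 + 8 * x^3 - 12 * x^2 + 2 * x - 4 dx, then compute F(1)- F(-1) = -16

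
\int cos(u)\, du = sin(u) + C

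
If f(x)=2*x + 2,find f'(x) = 2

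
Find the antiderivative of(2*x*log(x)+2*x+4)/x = 2*(x + 2)*log(x) + C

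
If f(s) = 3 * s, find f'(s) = 3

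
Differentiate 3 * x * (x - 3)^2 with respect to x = 9*x^2 - 36*x + 27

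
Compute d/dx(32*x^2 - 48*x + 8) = 64*x - 48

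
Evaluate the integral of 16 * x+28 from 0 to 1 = 36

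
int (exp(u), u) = exp(u) + C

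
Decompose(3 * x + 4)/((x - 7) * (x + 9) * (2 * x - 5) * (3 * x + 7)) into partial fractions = -81/(16240*(3*x + 7)) - 4/(261*(2*x - 5)) + 1/(320*(x + 9)) + 25/(4032*(x - 7))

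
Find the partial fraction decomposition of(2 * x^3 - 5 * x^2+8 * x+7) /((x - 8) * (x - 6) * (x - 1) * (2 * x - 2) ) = 142/(1225*(x - 1)) + 6/(35*(x - 1)^2) - 307/(100*(x - 6)) + 775/(196*(x - 8))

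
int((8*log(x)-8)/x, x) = 4*(log(x) - 1)^2 + C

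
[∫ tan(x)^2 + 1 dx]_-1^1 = 2*tan(1)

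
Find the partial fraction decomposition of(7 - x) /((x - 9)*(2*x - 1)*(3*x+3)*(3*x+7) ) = -21/(578*(3*x + 7)) - 52/(2601*(2*x - 1)) + 1/(45*(x + 1)) - 1/(8670*(x - 9))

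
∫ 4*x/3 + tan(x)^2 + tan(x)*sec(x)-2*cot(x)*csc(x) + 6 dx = 2*x^2/3 + 5*x + tan(x) + 2*csc(x) + sec(x) + C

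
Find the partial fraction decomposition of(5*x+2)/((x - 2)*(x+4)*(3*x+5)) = 57/(77*(3*x + 5)) - 3/(7*(x + 4)) + 2/(11*(x - 2))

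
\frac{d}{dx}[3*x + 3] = 3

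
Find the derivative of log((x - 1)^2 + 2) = (2*x - 2)/(x^2 - 2*x + 3)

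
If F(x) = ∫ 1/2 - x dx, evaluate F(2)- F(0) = -1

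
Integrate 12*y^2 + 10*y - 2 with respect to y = 4*y^3 + 5*y^2 - 2*y + C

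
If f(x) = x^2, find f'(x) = 2*x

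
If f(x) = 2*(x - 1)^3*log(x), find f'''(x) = (12*x^3*log(x) + 22*x^3 - 12*x^2 - 6*x - 4)/x^3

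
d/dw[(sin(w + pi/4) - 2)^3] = 3*sin(w + pi/4)^2*cos(w + pi/4) - 6*cos(2*w) + 12*cos(w + pi/4)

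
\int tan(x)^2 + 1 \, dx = tan(x) + C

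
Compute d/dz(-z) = -1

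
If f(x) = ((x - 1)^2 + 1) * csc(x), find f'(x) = (-x^2*cos(x)/sin(x) + 2*x + 2*x*cos(x)/sin(x) - 2 - 2*cos(x)/sin(x))/sin(x)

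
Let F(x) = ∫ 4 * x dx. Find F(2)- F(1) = 6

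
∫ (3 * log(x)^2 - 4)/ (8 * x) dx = (log(x)^2 - 4)*log(x)/8 + C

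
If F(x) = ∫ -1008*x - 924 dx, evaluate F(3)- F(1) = -5880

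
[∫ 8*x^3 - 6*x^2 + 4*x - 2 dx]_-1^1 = -8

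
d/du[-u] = -1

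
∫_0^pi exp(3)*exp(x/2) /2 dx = -exp(3) + exp(pi/2 + 3)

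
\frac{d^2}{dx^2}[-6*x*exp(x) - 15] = -6*x*exp(x) - 12*exp(x)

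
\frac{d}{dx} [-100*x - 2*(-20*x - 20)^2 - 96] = -1600*x - 1700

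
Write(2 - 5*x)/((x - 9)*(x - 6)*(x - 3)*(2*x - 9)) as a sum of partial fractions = -164/(81*(2*x - 9)) + 13/(54*(x - 3)) + 28/(27*(x - 6)) - 43/(162*(x - 9))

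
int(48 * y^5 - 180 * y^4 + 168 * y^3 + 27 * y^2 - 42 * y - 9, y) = 8*y^6 - 36*y^5 + 42*y^4 + 9*y^3 - 21*y^2 - 9*y + C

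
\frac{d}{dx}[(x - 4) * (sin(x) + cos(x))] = -x*sin(x) + x*cos(x) + 5*sin(x) - 3*cos(x)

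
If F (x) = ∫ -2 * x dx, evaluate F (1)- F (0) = -1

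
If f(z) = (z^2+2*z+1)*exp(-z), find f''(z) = (z^2 - 2*z - 1)*exp(-z)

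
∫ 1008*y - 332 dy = 504*y^2 - 332*y + C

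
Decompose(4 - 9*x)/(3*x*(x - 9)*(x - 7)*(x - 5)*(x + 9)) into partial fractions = 85/(108864*(x + 9)) - 41/(1680*(x - 5)) + 59/(1344*(x - 7)) - 77/(3888*(x - 9)) - 4/(8505*x)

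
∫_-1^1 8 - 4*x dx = 16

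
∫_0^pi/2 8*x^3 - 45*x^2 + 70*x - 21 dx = (-3 + pi/2)^2*(-3*pi/2 - 1 + pi^2/2) + 9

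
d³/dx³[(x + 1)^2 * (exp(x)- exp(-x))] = (x^2*exp(2*x) + x^2 + 8*x*exp(2*x) - 4*x + 13*exp(2*x) + 1)*exp(-x)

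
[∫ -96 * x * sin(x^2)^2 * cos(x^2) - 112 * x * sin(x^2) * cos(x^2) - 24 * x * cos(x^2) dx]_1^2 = 4*sin(12) + 14*cos(8) - 4*sin(3) - 14*cos(2) - 24*sin(4) + 24*sin(1)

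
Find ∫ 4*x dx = 2*x^2 + C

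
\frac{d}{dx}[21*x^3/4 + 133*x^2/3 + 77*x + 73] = 63*x^2/4 + 266*x/3 + 77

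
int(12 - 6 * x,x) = -3*x^2 + 12*x + C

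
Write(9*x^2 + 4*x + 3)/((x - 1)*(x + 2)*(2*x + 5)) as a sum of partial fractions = 197/(7*(2*x + 5)) - 31/(3*(x + 2)) + 16/(21*(x - 1))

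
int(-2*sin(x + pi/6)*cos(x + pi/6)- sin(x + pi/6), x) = (cos(x + pi/6) + 1)*cos(x + pi/6) + C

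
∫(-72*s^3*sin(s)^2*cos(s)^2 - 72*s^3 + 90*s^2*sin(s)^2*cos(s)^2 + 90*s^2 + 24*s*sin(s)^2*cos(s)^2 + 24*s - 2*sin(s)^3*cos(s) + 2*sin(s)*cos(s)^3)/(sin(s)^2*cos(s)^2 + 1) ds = -6*s^2*(s - 2)*(3*s + 1) + log(9/8 - cos(4*s)/8) + C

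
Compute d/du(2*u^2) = 4*u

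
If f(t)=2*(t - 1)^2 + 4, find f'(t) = 4*t - 4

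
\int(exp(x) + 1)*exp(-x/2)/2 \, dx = 2*sinh(x/2) + C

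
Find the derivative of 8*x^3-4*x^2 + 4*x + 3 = 24*x^2 - 8*x + 4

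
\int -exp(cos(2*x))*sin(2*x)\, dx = exp(cos(2*x))/2 + C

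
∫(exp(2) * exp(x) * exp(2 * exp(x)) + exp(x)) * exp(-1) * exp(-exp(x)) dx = 2*sinh(exp(x) + 1) + C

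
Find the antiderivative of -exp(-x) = exp(-x) + C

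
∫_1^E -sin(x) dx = cos(E) - cos(1)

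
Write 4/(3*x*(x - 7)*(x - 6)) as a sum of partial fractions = -2/(9*(x - 6)) + 4/(21*(x - 7)) + 2/(63*x)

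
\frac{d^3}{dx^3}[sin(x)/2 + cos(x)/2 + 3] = sin(x)/2 - cos(x)/2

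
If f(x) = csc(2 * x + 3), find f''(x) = 8*cot(2*x + 3)^2*csc(2*x + 3) + 4*csc(2*x + 3)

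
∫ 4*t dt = 2*t^2 + C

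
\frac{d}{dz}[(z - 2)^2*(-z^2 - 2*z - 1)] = -4*z^3 + 6*z^2 + 6*z - 4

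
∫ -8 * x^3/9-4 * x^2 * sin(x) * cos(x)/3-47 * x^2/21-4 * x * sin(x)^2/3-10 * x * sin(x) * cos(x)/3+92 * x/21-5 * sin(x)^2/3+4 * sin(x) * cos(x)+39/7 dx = (-2*x^2 - 5*x + 6)*(7*x^2 + 6*x + 21*sin(x)^2 - 63)/63 + C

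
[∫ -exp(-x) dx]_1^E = -exp(-1) + exp(-E)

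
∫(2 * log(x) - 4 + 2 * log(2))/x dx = (log(2*x) - 2)^2 + C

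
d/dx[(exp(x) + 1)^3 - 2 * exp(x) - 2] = 3*exp(3*x) + 6*exp(2*x) + exp(x)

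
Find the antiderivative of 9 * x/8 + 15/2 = 9*x^2/16 + 15*x/2 + C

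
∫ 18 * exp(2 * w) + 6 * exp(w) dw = (3*exp(w) + 1)^2 + C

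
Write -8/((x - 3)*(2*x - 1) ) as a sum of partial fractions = 16/(5*(2*x - 1)) - 8/(5*(x - 3))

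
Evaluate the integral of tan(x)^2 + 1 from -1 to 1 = 2*tan(1)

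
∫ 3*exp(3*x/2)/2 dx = exp(3*x/2) + C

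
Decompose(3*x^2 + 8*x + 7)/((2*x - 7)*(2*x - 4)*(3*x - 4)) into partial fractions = 207/(52*(3*x - 4)) + 287/(78*(2*x - 7)) - 35/(12*(x - 2))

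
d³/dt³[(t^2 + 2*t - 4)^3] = 120*t^3 + 360*t^2 - 240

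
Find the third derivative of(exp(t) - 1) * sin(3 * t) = -26*exp(t)*sin(3*t) - 18*exp(t)*cos(3*t) + 27*cos(3*t)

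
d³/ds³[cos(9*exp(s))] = 9*(81*exp(2*s)*sin(9*exp(s)) - 27*exp(s)*cos(9*exp(s)) - sin(9*exp(s)))*exp(s)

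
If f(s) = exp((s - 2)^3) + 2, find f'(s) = 3*s^2*exp(s^3 - 6*s^2 + 12*s - 8) - 12*s*exp(s^3 - 6*s^2 + 12*s - 8) + 12*exp(s^3 - 6*s^2 + 12*s - 8)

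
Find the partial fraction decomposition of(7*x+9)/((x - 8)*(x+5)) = 2/(x + 5) + 5/(x - 8)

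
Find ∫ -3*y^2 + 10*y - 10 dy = -y^3 + 5*y^2 - 10*y + C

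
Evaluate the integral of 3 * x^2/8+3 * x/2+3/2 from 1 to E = -27/8 + (1 + E/2)^3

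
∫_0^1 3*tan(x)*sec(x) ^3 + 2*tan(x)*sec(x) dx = -3 + 2*sec(1) + sec(1)^3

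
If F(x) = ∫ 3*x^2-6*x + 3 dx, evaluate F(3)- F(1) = 8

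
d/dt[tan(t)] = cos(t)^(-2)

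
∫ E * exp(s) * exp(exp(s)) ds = exp(exp(s) + 1) + C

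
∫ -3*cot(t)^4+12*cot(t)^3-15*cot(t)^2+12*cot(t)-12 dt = (cot(t) - 2)^3 + C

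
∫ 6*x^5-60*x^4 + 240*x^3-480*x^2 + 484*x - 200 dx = x^6 - 12*x^5 + 60*x^4 - 160*x^3 + 242*x^2 - 200*x + C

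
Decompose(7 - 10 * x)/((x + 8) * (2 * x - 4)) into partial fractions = -87/(20*(x + 8)) - 13/(20*(x - 2))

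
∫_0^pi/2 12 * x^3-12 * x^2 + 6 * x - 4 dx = (4 - 3*pi/2)*(-pi^3/8 - pi/2)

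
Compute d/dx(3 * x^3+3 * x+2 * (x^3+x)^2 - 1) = 12*x^5 + 16*x^3 + 9*x^2 + 4*x + 3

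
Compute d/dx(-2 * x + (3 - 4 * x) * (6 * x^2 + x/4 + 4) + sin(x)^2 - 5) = -72*x^2 + 34*x + sin(2*x) - 69/4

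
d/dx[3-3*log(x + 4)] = -3/(x + 4)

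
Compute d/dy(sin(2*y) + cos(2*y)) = -2*sin(2*y) + 2*cos(2*y)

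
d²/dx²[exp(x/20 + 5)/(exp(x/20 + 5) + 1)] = (exp(x/20 + 5) - exp(3*x/20 + 15))/(1600*exp(15)*exp(3*x/20) + 1600*exp(5)*exp(x/20) + 2400*exp(10)*exp(x/10) + 400*exp(20)*exp(x/5) + 400)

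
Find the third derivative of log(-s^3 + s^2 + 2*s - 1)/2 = (3*s^6 - 6*s^5 + 12*s^4 - 17*s^3 + 27*s^2 - 12*s - 11)/(s^9 - 3*s^8 - 3*s^7 + 14*s^6 - 21*s^4 + 7*s^3 + 9*s^2 - 6*s + 1)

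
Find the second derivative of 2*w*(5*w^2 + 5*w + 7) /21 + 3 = 20*w/7 + 20/21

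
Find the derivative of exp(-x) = -exp(-x)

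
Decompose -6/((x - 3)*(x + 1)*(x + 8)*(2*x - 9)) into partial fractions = -16/(275*(2*x - 9)) + 6/(1925*(x + 8)) - 3/(154*(x + 1)) + 1/(22*(x - 3))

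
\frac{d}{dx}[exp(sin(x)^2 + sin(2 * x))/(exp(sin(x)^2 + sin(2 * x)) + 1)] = (sin(2*x) + 2*cos(2*x))*exp(1/2 - cos(2*x)/2)*exp(sin(2*x))/(exp(1/2 - cos(2*x)/2)*exp(sin(2*x)) + 1)^2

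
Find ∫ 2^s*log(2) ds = 2^s + C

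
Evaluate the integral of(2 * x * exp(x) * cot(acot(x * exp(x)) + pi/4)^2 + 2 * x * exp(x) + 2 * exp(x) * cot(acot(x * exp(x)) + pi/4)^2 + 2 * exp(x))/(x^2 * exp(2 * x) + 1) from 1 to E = -2*cot(acot(E) + pi/4) + 2*cot(acot(E*exp(E)) + pi/4)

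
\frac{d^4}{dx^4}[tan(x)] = 24*tan(x)^5 + 40*tan(x)^3 + 16*tan(x)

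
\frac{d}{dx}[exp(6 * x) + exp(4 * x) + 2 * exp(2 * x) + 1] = 6*exp(6*x) + 4*exp(4*x) + 4*exp(2*x)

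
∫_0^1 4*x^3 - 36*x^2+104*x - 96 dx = -55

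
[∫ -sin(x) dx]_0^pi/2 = -1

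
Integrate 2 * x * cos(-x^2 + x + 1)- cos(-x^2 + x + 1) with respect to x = -sin(-x^2 + x + 1) + C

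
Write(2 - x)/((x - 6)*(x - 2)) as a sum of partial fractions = -1/(x - 6)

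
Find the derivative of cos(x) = -sin(x)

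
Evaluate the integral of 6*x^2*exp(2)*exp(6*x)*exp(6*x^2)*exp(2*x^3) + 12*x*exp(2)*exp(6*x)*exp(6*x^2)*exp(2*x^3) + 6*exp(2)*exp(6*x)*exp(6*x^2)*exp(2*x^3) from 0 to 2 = -exp(2) + exp(54)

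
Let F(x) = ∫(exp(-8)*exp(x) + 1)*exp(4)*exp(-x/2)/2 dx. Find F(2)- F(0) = -exp(3) - exp(-4) + exp(-3) + exp(4)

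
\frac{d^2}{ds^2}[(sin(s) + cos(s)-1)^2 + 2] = -4*sin(2*s) + 2*sqrt(2)*sin(s + pi/4)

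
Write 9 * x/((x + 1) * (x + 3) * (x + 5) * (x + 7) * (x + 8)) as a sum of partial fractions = -24/(35*(x + 8)) + 21/(16*(x + 7)) - 15/(16*(x + 5)) + 27/(80*(x + 3)) - 3/(112*(x + 1))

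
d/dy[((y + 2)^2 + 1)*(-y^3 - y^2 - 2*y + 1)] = -5*y^4 - 20*y^3 - 33*y^2 - 24*y - 6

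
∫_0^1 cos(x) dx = sin(1)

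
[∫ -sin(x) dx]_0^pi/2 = -1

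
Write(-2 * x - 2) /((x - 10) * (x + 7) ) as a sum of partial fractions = -12/(17*(x + 7)) - 22/(17*(x - 10))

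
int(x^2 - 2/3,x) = x^3/3 - 2*x/3 + C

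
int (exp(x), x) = exp(x) + C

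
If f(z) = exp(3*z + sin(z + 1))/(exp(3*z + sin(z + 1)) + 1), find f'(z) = (exp(3*z + sin(z + 1))*cos(z + 1) + 3*exp(3*z + sin(z + 1)))/(exp(6*z)*exp(2*sin(z + 1)) + 2*exp(3*z)*exp(sin(z + 1)) + 1)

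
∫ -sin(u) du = cos(u) + C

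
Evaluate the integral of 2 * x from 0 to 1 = 1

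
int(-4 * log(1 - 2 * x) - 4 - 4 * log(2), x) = -2*(2*x - 1)*log(2 - 4*x) + C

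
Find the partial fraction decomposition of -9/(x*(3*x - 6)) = -3/(2*(x - 2)) + 3/(2*x)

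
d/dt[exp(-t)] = -exp(-t)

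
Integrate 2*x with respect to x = x^2 + C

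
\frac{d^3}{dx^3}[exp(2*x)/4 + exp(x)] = 2*exp(2*x) + exp(x)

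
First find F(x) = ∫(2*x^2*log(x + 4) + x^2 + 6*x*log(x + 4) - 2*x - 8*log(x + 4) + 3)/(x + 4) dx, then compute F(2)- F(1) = -2*log(5) + 3*log(6)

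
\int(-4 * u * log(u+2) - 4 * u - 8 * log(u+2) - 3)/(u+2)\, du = -(4*u + 3)*log(u + 2) + C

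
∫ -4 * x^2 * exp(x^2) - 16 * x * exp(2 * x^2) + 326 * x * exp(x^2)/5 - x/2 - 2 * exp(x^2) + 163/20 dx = 3*x/20 - (x + 4*exp(x^2) - 16)^2/4 + 3*exp(x^2)/5 + C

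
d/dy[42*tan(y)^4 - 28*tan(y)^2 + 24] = 168*tan(y)^5 + 112*tan(y)^3 - 56*tan(y)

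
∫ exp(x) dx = exp(x) + C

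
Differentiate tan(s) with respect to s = cos(s)^(-2)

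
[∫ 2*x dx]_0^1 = 1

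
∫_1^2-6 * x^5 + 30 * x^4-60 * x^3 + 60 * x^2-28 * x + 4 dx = 0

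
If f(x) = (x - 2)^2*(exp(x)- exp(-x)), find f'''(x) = (x^2*exp(2*x) + x^2 + 2*x*exp(2*x) - 10*x - 2*exp(2*x) + 22)*exp(-x)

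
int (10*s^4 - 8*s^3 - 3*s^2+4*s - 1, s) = 2*s^5 - 2*s^4 - s^3 + 2*s^2 - s + C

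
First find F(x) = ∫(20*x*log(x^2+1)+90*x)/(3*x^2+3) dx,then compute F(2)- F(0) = 5*log(5)^2/3 + 15*log(5)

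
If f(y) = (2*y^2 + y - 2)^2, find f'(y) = 16*y^3 + 12*y^2 - 14*y - 4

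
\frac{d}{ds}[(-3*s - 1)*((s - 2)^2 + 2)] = -9*s^2 + 22*s - 14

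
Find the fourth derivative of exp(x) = exp(x)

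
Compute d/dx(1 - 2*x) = -2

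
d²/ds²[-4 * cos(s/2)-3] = cos(s/2)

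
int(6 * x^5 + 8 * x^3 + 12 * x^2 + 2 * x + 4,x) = x^6 + 2*x^4 + 4*x^3 + x^2 + 4*x + C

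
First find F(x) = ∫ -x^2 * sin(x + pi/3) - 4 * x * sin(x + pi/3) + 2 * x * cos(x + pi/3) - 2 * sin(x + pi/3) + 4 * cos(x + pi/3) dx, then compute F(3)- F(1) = 23*cos(pi/3 + 3) - 7*cos(1 + pi/3)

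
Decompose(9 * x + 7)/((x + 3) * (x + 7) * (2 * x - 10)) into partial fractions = -7/(12*(x + 7)) + 5/(16*(x + 3)) + 13/(48*(x - 5))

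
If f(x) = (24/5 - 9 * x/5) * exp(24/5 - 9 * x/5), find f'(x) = (81*x - 261)*exp(24/5 - 9*x/5)/25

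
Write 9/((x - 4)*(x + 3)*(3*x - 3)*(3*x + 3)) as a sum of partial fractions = -1/(56*(x + 3)) + 1/(20*(x + 1)) - 1/(24*(x - 1)) + 1/(105*(x - 4))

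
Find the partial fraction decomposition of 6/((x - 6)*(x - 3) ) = -2/(x - 3) + 2/(x - 6)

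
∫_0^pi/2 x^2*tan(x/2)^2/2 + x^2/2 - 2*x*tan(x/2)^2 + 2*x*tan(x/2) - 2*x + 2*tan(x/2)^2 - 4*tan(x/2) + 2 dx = (-2 + pi/2)^2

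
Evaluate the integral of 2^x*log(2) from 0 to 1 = 1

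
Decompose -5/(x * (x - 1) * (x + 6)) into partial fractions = -5/(42*(x + 6)) - 5/(7*(x - 1)) + 5/(6*x)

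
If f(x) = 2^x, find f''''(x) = 2^x*log(2)^4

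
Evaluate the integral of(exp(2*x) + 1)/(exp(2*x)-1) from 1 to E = -log(E - exp(-1)) + log(-exp(-E) + exp(E))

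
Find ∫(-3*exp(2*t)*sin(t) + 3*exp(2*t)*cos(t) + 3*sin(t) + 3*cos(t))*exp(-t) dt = 6*cos(t)*sinh(t) + C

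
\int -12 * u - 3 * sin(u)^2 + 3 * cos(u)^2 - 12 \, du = -6*u^2 - 12*u + 3*sin(2*u)/2 + C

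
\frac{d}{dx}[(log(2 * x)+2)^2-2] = (2*log(x) + 2*log(2) + 4)/x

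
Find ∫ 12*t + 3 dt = 6*t^2 + 3*t + C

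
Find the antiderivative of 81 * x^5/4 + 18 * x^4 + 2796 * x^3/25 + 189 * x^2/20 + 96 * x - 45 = 27*x^6/8 + 18*x^5/5 + 699*x^4/25 + 63*x^3/20 + 48*x^2 - 45*x + C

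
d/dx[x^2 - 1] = 2*x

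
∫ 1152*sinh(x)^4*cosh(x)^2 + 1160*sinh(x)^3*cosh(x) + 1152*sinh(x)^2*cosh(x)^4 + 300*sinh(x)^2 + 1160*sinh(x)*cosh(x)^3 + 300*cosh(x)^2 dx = 384*sinh(x)^3*cosh(x)^3 + 150*sinh(2*x) + 145*cosh(4*x)/2 + C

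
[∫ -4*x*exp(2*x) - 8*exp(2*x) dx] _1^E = (-2*E - 3)*exp(2*E) + 5*exp(2)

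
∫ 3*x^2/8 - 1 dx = x^3/8 - x + C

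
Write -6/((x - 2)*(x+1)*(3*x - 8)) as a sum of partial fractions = -27/(11*(3*x - 8)) - 2/(11*(x + 1)) + 1/(x - 2)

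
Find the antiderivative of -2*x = -x^2 + C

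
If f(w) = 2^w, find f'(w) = 2^w*log(2)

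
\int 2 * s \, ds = s^2 + C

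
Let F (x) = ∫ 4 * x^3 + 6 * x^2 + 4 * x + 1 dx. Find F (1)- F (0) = 6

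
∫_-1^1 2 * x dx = 0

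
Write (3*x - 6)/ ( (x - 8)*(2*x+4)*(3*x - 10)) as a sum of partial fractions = -9/(112*(3*x - 10)) - 3/(80*(x + 2)) + 9/(140*(x - 8))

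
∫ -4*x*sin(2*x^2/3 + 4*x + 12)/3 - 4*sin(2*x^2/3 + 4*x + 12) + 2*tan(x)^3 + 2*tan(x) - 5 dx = -5*x + cos(2*x^2/3 + 4*x + 12) + tan(x)^2 + C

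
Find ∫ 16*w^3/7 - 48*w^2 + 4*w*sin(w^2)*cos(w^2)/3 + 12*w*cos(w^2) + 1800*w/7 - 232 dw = 4*w^4/7 - 16*w^3 + 900*w^2/7 - 232*w + sin(w^2)^2/3 + 6*sin(w^2) + C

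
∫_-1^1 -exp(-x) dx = -E + exp(-1)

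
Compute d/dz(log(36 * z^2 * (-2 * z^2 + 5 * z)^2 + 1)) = (864*z^5 - 3600*z^4 + 3600*z^3)/(144*z^6 - 720*z^5 + 900*z^4 + 1)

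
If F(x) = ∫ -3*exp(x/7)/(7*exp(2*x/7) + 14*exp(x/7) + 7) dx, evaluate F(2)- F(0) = -3*exp(2/7)/(1 + exp(2/7)) + 3/2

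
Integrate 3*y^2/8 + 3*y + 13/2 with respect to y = y^3/8 + 3*y^2/2 + 13*y/2 + C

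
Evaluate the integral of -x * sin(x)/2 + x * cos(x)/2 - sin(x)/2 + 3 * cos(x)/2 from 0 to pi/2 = pi/4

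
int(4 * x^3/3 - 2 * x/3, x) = x^4/3 - x^2/3 + C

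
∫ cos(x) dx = sin(x) + C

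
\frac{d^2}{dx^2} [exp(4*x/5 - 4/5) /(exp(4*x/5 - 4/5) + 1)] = (16*exp(4*x/5 - 4/5) - 16*exp(8*x/5 - 8/5))/(25*exp(-12/5)*exp(12*x/5) + 75*exp(-8/5)*exp(8*x/5) + 75*exp(-4/5)*exp(4*x/5) + 25)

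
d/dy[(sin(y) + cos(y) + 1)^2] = 2*cos(2*y) + 2*sqrt(2)*cos(y + pi/4)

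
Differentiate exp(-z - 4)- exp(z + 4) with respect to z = (-exp(2*z + 8) - 1)*exp(-z - 4)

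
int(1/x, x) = log(5*x) + C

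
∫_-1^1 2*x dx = 0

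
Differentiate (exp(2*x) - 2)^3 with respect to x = 6*exp(6*x) - 24*exp(4*x) + 24*exp(2*x)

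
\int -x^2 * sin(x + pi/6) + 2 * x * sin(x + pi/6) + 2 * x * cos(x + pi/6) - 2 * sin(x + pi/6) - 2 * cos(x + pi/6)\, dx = ((x - 1)^2 + 1)*cos(x + pi/6) + C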